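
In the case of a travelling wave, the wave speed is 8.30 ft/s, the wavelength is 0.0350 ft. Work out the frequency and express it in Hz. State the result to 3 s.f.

237 Hz

Solving v = f·λ for f: f = v/λ.
v = 8.30 ft/s = 2.530 m/s; λ = 0.0350 ft = 0.01067 m.
f = 237.1 Hz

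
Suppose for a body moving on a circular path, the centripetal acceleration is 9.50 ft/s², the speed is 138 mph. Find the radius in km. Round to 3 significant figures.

1.31 km

Rearranging: r = v²/a.
a = 9.50 ft/s² = 2.896 m/s²; v = 138 mph = 61.69 m/s.
r = 1314 m
1314 m × (1 km / 1000 m) = 1.314 km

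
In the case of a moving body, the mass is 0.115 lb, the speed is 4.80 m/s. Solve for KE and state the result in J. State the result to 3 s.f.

0.601 J

Directly: KE = ½mv².
m = 0.115 lb = 0.05216 kg; v = 4.80 m/s.
KE = 0.6009 J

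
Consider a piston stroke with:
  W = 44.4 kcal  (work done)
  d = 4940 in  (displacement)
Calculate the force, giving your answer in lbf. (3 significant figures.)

Rearranging: F = W/d.
W = 44.4 kcal = 1.858×10^5 J; d = 4940 in = 125.5 m.
F = 1481 N  (the unit combination reduces to kg·m/s² = N)
1481 N × (1 lbf / 4.448 N) = 332.8 lbf

333 lbf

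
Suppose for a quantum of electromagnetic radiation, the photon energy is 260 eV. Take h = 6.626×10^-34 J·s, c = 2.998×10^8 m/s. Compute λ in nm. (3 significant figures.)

4.77 nm

Solving E = h·c/λ for λ: λ = hc/E.
E = 260 eV = 4.166×10^-17 J; h = 6.626×10^-34 J·s; c = 2.998×10^8 m/s.
λ = 4.769×10^-9 m
4.769×10^-9 m × (1 nm / 1.000×10^-9 m) = 4.769 nm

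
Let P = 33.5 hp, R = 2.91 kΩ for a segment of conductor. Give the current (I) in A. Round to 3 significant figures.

2.93 A

Rearranging: I = √(P/R).
P = 33.5 hp = 24981 W; R = 2.91 kΩ = 2910 Ω.
I = 2.930 A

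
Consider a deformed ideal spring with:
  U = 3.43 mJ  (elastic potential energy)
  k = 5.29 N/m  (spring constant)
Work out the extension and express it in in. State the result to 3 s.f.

Rearranging U = ½k·x² for x: x = √(2U/k).
U = 3.43 mJ = 0.003430 J; k = 5.29 N/m.
x = 0.03601 m
0.03601 m × (1 in / 0.02540 m) = 1.418 in

1.42 in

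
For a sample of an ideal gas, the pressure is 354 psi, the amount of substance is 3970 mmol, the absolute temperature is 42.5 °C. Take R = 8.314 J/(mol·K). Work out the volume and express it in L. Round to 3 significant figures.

From the ideal-gas law: V = nRT/P.
P = 354 psi = 2.441×10^6 Pa; n = 3970 mmol = 3.970 mol; T = 42.5 °C = 315.6 K; R = 8.314 J/(mol·K).
V = 0.004269 m³
0.004269 m³ × (1 L / 0.001000 m³) = 4.269 L

4.27 L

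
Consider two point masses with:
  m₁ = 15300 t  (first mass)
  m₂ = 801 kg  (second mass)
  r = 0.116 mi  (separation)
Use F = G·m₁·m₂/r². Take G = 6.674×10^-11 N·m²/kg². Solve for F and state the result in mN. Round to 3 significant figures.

Directly: F = Gm₁m₂/r².
m₁ = 15300 t = 1.530×10^7 kg; m₂ = 801 kg; r = 0.116 mi = 186.7 m; G = 6.674×10^-11 N·m²/kg².
F = 2.347×10^-5 N
2.347×10^-5 N × (1 mN / 0.001000 N) = 0.02347 mN

0.0235 mN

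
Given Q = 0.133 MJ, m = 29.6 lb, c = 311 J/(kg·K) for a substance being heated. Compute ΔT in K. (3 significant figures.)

31.9 K

Solving Q = m·c·ΔT for ΔT: ΔT = Q/(m·c).
Q = 0.133 MJ = 1.330×10^5 J; m = 29.6 lb = 13.43 kg; c = 311 J/(kg·K).
ΔT = 31.85 K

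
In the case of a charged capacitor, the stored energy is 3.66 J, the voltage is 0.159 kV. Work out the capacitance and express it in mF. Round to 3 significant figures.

0.290 mF

Rearranging: C = 2E/V².
E = 3.66 J; V = 0.159 kV = 159.0 V.
C = 2.895×10^-4 F
2.895×10^-4 F × (1 mF / 0.001000 F) = 0.2895 mF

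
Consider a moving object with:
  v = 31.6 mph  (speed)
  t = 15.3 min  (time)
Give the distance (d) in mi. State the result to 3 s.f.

Rearranging v = d/t for d: d = v·t.
v = 31.6 mph = 14.13 m/s; t = 15.3 min = 918.0 s.
d = 12968 m
12968 m × (1 mi / 1609 m) = 8.058 mi

8.06 mi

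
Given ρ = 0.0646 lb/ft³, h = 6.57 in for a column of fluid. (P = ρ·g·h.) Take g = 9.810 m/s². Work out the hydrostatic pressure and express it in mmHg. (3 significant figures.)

0.0127 mmHg

P is given directly by: P = ρgh.
ρ = 0.0646 lb/ft³ = 1.035 kg/m³; h = 6.57 in = 0.1669 m; g = 9.810 m/s².
P = 1.694 Pa
1.694 Pa × (1 mmHg / 133.3 Pa) = 0.01271 mmHg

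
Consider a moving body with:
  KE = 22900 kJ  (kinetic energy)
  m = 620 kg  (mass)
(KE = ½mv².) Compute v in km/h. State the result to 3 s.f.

978 km/h

Solving KE = ½mv² for v: v = √(2·KE/m).
KE = 22900 kJ = 2.290×10^7 J; m = 620 kg.
v = 271.8 m/s
271.8 m/s × (1 km/h / 0.2778 m/s) = 978.5 km/h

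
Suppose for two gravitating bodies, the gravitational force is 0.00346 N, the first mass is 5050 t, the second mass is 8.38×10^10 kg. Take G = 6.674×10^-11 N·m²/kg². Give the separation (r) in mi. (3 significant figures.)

56.1 mi

From Newton's law of gravitation: r = √(G·m₁m₂/F).
F = 0.00346 N; m₁ = 5050 t = 5.050×10^6 kg; m₂ = 8.38×10^10 kg; G = 6.674×10^-11 N·m²/kg².
r = 90349 m
90349 m × (1 mi / 1609 m) = 56.14 mi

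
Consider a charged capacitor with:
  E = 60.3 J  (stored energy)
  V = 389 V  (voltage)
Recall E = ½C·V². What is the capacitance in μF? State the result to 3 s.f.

Solving E = ½C·V² for C: C = 2E/V².
E = 60.3 J; V = 389 V.
C = 7.970×10^-4 F
7.970×10^-4 F × (1 μF / 1.000×10^-6 F) = 797.0 μF

797 μF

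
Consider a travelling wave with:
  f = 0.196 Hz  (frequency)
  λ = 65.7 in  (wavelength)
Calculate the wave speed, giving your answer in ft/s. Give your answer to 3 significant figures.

v is given directly by: v = fλ.
f = 0.196 Hz; λ = 65.7 in = 1.669 m.
v = 0.3271 m/s
0.3271 m/s × (1 ft/s / 0.3048 m/s) = 1.073 ft/s

1.07 ft/s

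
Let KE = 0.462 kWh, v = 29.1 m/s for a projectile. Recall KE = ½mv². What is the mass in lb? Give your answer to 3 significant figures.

8660 lb

Rearranging: m = 2·KE/v².
KE = 0.462 kWh = 1.663×10^6 J; v = 29.1 m/s.
m = 3928 kg
3928 kg × (1 lb / 0.4536 kg) = 8660 lb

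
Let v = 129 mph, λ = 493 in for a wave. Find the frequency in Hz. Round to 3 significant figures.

4.61 Hz

Rearranging v = f·λ for f: f = v/λ.
v = 129 mph = 57.67 m/s; λ = 493 in = 12.52 m.
f = 4.605 Hz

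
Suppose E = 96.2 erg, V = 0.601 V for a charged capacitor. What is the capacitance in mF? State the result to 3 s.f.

Solving E = ½C·V² for C: C = 2E/V².
E = 96.2 erg = 9.620×10^-6 J; V = 0.601 V.
C = 5.327×10^-5 F
5.327×10^-5 F × (1 mF / 0.001000 F) = 0.05327 mF

0.0533 mF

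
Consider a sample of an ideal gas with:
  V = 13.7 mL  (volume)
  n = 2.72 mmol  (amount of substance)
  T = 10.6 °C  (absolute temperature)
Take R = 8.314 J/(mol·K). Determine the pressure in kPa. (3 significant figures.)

468 kPa

From the ideal-gas law: P = nRT/V.
V = 13.7 mL = 1.370×10^-5 m³; n = 2.72 mmol = 0.002720 mol; T = 10.6 °C = 283.8 K; R = 8.314 J/(mol·K).
P = 4.684×10^5 Pa
4.684×10^5 Pa × (1 kPa / 1000 Pa) = 468.4 kPa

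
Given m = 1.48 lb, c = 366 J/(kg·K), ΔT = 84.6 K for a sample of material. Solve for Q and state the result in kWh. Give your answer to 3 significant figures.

Q is given directly by: Q = mcΔT.
m = 1.48 lb = 0.6713 kg; c = 366 J/(kg·K); ΔT = 84.6 K.
Q = 20786 J  (the unit combination reduces to kg·m²/s² = J)
20786 J × (1 kWh / 3.600×10^6 J) = 0.005774 kWh

0.00577 kWh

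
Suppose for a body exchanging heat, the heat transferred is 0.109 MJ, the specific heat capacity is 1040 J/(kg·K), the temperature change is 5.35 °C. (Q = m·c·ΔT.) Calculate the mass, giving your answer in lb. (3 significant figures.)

Rearranging: m = Q/(c·ΔT).
Q = 0.109 MJ = 1.090×10^5 J; c = 1040 J/(kg·K); ΔT = 5.35 °C = 5.350 K.
m = 19.59 kg
19.59 kg × (1 lb / 0.4536 kg) = 43.19 lb

43.2 lb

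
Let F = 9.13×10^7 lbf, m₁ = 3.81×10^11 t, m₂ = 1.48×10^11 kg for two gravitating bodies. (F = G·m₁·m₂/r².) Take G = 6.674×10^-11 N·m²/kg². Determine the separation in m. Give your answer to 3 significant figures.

3040 m

From Newton's law of gravitation: r = √(G·m₁m₂/F).
F = 9.13×10^7 lbf = 4.061×10^8 N; m₁ = 3.81×10^11 t = 3.810×10^14 kg; m₂ = 1.48×10^11 kg; G = 6.674×10^-11 N·m²/kg².
r = 3044 m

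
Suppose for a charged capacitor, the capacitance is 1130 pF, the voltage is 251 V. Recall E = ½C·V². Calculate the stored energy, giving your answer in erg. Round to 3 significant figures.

Directly: E = ½CV².
C = 1130 pF = 1.130×10^-9 F; V = 251 V.
E = 3.560×10^-5 J
3.560×10^-5 J × (1 erg / 1.000×10^-7 J) = 356.0 erg

356 erg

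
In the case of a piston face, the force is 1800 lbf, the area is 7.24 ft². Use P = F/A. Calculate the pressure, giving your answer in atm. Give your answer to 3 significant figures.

Directly: P = F/A.
F = 1800 lbf = 8007 N; A = 7.24 ft² = 0.6726 m².
P = 11904 Pa  (the unit combination reduces to kg/(m·s²) = Pa)
11904 Pa × (1 atm / 1.013×10^5 Pa) = 0.1175 atm

0.117 atm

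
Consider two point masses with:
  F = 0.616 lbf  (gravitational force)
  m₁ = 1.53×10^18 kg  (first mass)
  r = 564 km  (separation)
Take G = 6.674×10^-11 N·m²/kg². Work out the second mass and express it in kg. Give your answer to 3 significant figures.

From Newton's law of gravitation: m₂ = F·r²/(G·m₁).
F = 0.616 lbf = 2.740 N; m₁ = 1.53×10^18 kg; r = 564 km = 5.640×10^5 m; G = 6.674×10^-11 N·m²/kg².
m₂ = 8536 kg

8540 kg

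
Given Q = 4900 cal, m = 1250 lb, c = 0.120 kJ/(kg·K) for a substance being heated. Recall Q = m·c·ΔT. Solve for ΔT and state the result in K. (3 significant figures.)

Solving Q = m·c·ΔT for ΔT: ΔT = Q/(m·c).
Q = 4900 cal = 20502 J; m = 1250 lb = 567.0 kg; c = 0.120 kJ/(kg·K) = 120.0 J/(kg·K).
ΔT = 0.3013 K

0.301 K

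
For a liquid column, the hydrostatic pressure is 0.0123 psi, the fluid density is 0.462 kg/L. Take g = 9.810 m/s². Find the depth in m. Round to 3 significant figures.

Rearranging: h = P/(ρ·g).
P = 0.0123 psi = 84.81 Pa; ρ = 0.462 kg/L = 462.0 kg/m³; g = 9.810 m/s².
h = 0.01871 m

0.0187 m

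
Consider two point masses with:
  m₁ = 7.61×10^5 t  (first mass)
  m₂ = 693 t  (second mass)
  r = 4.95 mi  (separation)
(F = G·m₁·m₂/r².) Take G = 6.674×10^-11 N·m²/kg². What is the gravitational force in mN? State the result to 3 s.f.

0.555 mN

From Newton's law of gravitation: F = Gm₁m₂/r².
m₁ = 7.61×10^5 t = 7.610×10^8 kg; m₂ = 693 t = 6.930×10^5 kg; r = 4.95 mi = 7966 m; G = 6.674×10^-11 N·m²/kg².
F = 5.546×10^-4 N
5.546×10^-4 N × (1 mN / 0.001000 N) = 0.5546 mN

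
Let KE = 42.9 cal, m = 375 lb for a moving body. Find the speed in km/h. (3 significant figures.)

5.23 km/h

Rearranging KE = ½mv² for v: v = √(2·KE/m).
KE = 42.9 cal = 179.5 J; m = 375 lb = 170.1 kg.
v = 1.453 m/s
1.453 m/s × (1 km/h / 0.2778 m/s) = 5.230 km/h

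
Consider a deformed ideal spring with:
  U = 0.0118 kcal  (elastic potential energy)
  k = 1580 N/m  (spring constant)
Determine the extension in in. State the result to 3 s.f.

Rearranging: x = √(2U/k).
U = 0.0118 kcal = 49.37 J; k = 1580 N/m.
x = 0.2500 m
0.2500 m × (1 in / 0.02540 m) = 9.842 in

9.84 in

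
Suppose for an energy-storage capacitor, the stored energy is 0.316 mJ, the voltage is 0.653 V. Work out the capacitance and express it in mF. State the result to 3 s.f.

Solving E = ½C·V² for C: C = 2E/V².
E = 0.316 mJ = 3.160×10^-4 J; V = 0.653 V.
C = 0.001482 F
0.001482 F × (1 mF / 0.001000 F) = 1.482 mF

1.48 mF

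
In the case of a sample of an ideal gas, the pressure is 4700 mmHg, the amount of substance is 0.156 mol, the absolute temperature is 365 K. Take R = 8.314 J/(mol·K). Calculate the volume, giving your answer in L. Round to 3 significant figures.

From the ideal-gas law: V = nRT/P.
P = 4700 mmHg = 6.266×10^5 Pa; n = 0.156 mol; T = 365 K; R = 8.314 J/(mol·K).
V = 7.555×10^-4 m³
7.555×10^-4 m³ × (1 L / 0.001000 m³) = 0.7555 L

0.755 L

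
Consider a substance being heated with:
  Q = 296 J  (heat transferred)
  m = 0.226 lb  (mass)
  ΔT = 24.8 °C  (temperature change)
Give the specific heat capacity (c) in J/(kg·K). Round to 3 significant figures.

116 J/(kg·K)

Solving Q = m·c·ΔT for c: c = Q/(m·ΔT).
Q = 296 J; m = 0.226 lb = 0.1025 kg; ΔT = 24.8 °C = 24.80 K.
c = 116.4 J/(kg·K)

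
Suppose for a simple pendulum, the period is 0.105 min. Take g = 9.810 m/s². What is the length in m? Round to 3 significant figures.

Rearranging: L = g·(T/2π)².
T = 0.105 min = 6.300 s; g = 9.810 m/s².
L = 9.863 m

9.86 m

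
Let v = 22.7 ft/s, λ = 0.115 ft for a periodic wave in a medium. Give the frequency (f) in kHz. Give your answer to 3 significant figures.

0.197 kHz

Solving v = f·λ for f: f = v/λ.
v = 22.7 ft/s = 6.919 m/s; λ = 0.115 ft = 0.03505 m.
f = 197.4 Hz
197.4 Hz × (1 kHz / 1000 Hz) = 0.1974 kHz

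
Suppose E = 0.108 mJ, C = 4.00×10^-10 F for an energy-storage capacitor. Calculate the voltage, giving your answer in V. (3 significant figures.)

735 V

Solving E = ½C·V² for V: V = √(2E/C).
E = 0.108 mJ = 1.080×10^-4 J; C = 4.00×10^-10 F.
V = 734.8 V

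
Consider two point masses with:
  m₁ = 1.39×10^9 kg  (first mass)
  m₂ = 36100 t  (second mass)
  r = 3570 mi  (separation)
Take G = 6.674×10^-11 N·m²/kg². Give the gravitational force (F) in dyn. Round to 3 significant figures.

0.0101 dyn

From Newton's law of gravitation: F = Gm₁m₂/r².
m₁ = 1.39×10^9 kg; m₂ = 36100 t = 3.610×10^7 kg; r = 3570 mi = 5.745×10^6 m; G = 6.674×10^-11 N·m²/kg².
F = 1.015×10^-7 N  (the unit combination reduces to kg·m/s² = N)
1.015×10^-7 N × (1 dyn / 1.000×10^-5 N) = 0.01015 dyn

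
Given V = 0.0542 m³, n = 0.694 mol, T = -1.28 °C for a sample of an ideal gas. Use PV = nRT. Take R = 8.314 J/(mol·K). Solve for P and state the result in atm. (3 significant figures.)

0.286 atm

From the ideal-gas law: P = nRT/V.
V = 0.0542 m³; n = 0.694 mol; T = -1.28 °C = 271.9 K; R = 8.314 J/(mol·K).
P = 28942 Pa
28942 Pa × (1 atm / 1.013×10^5 Pa) = 0.2856 atm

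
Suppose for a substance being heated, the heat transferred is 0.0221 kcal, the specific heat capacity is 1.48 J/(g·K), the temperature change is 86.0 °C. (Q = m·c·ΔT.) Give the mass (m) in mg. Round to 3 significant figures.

Rearranging Q = m·c·ΔT for m: m = Q/(c·ΔT).
Q = 0.0221 kcal = 92.47 J; c = 1.48 J/(g·K) = 1480 J/(kg·K); ΔT = 86.0 °C = 86.00 K.
m = 7.265×10^-4 kg
7.265×10^-4 kg × (1 mg / 1.000×10^-6 kg) = 726.5 mg

726 mg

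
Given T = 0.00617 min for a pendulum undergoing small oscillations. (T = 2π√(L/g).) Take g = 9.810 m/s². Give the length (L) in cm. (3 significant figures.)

Rearranging: L = g·(T/2π)².
T = 0.00617 min = 0.3702 s; g = 9.810 m/s².
L = 0.03406 m
0.03406 m × (1 cm / 0.01000 m) = 3.406 cm

3.41 cm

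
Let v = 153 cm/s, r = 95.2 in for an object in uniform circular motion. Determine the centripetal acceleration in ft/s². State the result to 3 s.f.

a is given directly by: a = v²/r.
v = 153 cm/s = 1.530 m/s; r = 95.2 in = 2.418 m.
a = 0.9681 m/s²
0.9681 m/s² × (1 ft/s² / 0.3048 m/s²) = 3.176 ft/s²

3.18 ft/s²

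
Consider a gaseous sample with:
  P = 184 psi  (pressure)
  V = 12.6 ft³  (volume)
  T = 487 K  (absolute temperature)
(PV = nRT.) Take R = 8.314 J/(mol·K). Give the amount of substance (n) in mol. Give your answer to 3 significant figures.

112 mol

From the ideal-gas law: n = PV/(RT).
P = 184 psi = 1.269×10^6 Pa; V = 12.6 ft³ = 0.3568 m³; T = 487 K; R = 8.314 J/(mol·K).
n = 111.8 mol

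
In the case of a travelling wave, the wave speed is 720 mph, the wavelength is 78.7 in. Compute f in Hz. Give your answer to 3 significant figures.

Solving v = f·λ for f: f = v/λ.
v = 720 mph = 321.9 m/s; λ = 78.7 in = 1.999 m.
f = 161.0 Hz

161 Hz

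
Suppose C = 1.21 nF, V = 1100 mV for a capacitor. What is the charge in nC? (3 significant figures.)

Solving C = Q/V for Q: Q = CV.
C = 1.21 nF = 1.210×10^-9 F; V = 1100 mV = 1.100 V.
Q = 1.331×10^-9 C
1.331×10^-9 C × (1 nC / 1.000×10^-9 C) = 1.331 nC

1.33 nC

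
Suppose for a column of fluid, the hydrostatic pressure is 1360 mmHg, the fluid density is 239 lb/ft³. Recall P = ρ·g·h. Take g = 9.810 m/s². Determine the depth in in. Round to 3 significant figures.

Rearranging P = ρ·g·h for h: h = P/(ρ·g).
P = 1360 mmHg = 1.813×10^5 Pa; ρ = 239 lb/ft³ = 3828 kg/m³; g = 9.810 m/s².
h = 4.828 m
4.828 m × (1 in / 0.02540 m) = 190.1 in

190 in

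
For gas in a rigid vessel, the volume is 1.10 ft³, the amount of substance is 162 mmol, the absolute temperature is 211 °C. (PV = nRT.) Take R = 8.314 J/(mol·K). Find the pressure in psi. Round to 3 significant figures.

From the ideal-gas law: P = nRT/V.
V = 1.10 ft³ = 0.03115 m³; n = 162 mmol = 0.1620 mol; T = 211 °C = 484.1 K; R = 8.314 J/(mol·K).
P = 20935 Pa
20935 Pa × (1 psi / 6895 Pa) = 3.036 psi

3.04 psi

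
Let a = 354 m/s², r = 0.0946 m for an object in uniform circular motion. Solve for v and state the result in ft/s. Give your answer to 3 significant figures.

19.0 ft/s

Rearranging a = v²/r for v: v = √(a·r).
a = 354 m/s²; r = 0.0946 m.
v = 5.787 m/s
5.787 m/s × (1 ft/s / 0.3048 m/s) = 18.99 ft/s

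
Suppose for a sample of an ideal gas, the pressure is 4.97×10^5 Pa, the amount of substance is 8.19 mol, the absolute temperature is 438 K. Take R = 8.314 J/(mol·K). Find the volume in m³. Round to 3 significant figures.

0.0600 m³

From the ideal-gas law: V = nRT/P.
P = 4.97×10^5 Pa; n = 8.19 mol; T = 438 K; R = 8.314 J/(mol·K).
V = 0.06001 m³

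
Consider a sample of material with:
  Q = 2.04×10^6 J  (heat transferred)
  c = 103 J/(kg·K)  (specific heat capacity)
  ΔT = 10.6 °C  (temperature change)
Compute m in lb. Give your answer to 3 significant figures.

Rearranging Q = m·c·ΔT for m: m = Q/(c·ΔT).
Q = 2.04×10^6 J; c = 103 J/(kg·K); ΔT = 10.6 °C = 10.60 K.
m = 1868 kg
1868 kg × (1 lb / 0.4536 kg) = 4119 lb

4120 lb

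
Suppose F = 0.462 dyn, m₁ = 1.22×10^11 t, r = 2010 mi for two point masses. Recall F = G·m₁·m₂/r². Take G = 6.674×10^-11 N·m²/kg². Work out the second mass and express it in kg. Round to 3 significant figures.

5940 kg

Solving F = G·m₁·m₂/r² for m₂: m₂ = F·r²/(G·m₁).
F = 0.462 dyn = 4.620×10^-6 N; m₁ = 1.22×10^11 t = 1.220×10^14 kg; r = 2010 mi = 3.235×10^6 m; G = 6.674×10^-11 N·m²/kg².
m₂ = 5937 kg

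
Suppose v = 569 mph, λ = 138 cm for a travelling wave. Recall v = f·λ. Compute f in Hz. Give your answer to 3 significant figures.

Rearranging v = f·λ for f: f = v/λ.
v = 569 mph = 254.4 m/s; λ = 138 cm = 1.380 m.
f = 184.3 Hz

184 Hz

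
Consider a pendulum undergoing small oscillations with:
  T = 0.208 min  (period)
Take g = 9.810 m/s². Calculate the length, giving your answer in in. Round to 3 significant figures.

1520 in

Rearranging: L = g·(T/2π)².
T = 0.208 min = 12.48 s; g = 9.810 m/s².
L = 38.70 m
38.70 m × (1 in / 0.02540 m) = 1524 in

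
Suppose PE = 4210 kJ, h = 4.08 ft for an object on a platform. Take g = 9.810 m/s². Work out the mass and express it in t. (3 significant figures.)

345 t

Rearranging: m = PE/(g·h).
PE = 4210 kJ = 4.210×10^6 J; h = 4.08 ft = 1.244 m; g = 9.810 m/s².
m = 3.451×10^5 kg
3.451×10^5 kg × (1 t / 1000 kg) = 345.1 t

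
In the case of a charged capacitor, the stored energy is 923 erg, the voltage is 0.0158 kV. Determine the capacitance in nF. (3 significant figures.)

739 nF

Rearranging E = ½C·V² for C: C = 2E/V².
E = 923 erg = 9.230×10^-5 J; V = 0.0158 kV = 15.80 V.
C = 7.395×10^-7 F
7.395×10^-7 F × (1 nF / 1.000×10^-9 F) = 739.5 nF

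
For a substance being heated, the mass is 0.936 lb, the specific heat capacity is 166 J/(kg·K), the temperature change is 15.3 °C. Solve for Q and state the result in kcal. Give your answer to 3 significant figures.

Directly: Q = mcΔT.
m = 0.936 lb = 0.4246 kg; c = 166 J/(kg·K); ΔT = 15.3 °C = 15.30 K.
Q = 1078 J  (the unit combination reduces to kg·m²/s² = J)
1078 J × (1 kcal / 4184 J) = 0.2577 kcal

0.258 kcal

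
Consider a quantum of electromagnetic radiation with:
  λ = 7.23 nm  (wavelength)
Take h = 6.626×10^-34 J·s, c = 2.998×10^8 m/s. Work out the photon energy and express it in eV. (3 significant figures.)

171 eV

Directly: E = hc/λ.
λ = 7.23 nm = 7.230×10^-9 m; h = 6.626×10^-34 J·s; c = 2.998×10^8 m/s.
E = 2.748×10^-17 J
2.748×10^-17 J × (1 eV / 1.602×10^-19 J) = 171.5 eV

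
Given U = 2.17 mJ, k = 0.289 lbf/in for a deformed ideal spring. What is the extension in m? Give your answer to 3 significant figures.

Solving U = ½k·x² for x: x = √(2U/k).
U = 2.17 mJ = 0.002170 J; k = 0.289 lbf/in = 50.61 N/m.
x = 0.009260 m

0.00926 m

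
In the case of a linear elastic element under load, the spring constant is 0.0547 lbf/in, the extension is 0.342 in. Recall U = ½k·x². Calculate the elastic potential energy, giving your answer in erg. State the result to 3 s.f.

3610 erg

U is given directly by: U = ½kx².
k = 0.0547 lbf/in = 9.579 N/m; x = 0.342 in = 0.008687 m.
U = 3.614×10^-4 J
3.614×10^-4 J × (1 erg / 1.000×10^-7 J) = 3614 erg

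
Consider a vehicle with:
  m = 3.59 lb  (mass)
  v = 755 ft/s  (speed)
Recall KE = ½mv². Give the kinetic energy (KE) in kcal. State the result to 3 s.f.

10.3 kcal

Directly: KE = ½mv².
m = 3.59 lb = 1.628 kg; v = 755 ft/s = 230.1 m/s.
KE = 43118 J
43118 J × (1 kcal / 4184 J) = 10.31 kcal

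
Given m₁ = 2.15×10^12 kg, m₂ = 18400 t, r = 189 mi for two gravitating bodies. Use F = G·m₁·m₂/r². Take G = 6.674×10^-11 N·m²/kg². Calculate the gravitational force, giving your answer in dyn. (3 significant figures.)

F is given directly by: F = Gm₁m₂/r².
m₁ = 2.15×10^12 kg; m₂ = 18400 t = 1.840×10^7 kg; r = 189 mi = 3.042×10^5 m; G = 6.674×10^-11 N·m²/kg².
F = 0.02854 N
0.02854 N × (1 dyn / 1.000×10^-5 N) = 2854 dyn

2850 dyn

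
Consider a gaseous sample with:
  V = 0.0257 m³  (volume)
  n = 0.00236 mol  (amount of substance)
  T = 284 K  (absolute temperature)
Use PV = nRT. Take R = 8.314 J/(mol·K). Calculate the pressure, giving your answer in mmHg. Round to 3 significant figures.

Directly: P = nRT/V.
V = 0.0257 m³; n = 0.00236 mol; T = 284 K; R = 8.314 J/(mol·K).
P = 216.8 Pa
216.8 Pa × (1 mmHg / 133.3 Pa) = 1.626 mmHg

1.63 mmHg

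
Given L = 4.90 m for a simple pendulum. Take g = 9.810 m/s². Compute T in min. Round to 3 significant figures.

0.0740 min

T is given directly by: T = 2π√(L/g).
L = 4.90 m; g = 9.810 m/s².
T = 4.441 s
4.441 s × (1 min / 60.00 s) = 0.07401 min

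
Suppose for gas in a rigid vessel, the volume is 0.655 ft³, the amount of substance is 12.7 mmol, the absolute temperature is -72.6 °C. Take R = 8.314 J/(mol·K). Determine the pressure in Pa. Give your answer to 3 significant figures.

1140 Pa

From the ideal-gas law: P = nRT/V.
V = 0.655 ft³ = 0.01855 m³; n = 12.7 mmol = 0.01270 mol; T = -72.6 °C = 200.5 K; R = 8.314 J/(mol·K).
P = 1142 Pa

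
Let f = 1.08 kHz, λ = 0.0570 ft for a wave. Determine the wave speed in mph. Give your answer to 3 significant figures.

42.0 mph

Directly: v = fλ.
f = 1.08 kHz = 1080 Hz; λ = 0.0570 ft = 0.01737 m.
v = 18.76 m/s
18.76 m/s × (1 mph / 0.4470 m/s) = 41.97 mph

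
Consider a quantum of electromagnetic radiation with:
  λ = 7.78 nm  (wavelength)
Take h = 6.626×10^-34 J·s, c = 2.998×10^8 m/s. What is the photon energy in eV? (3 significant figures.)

E is given directly by: E = hc/λ.
λ = 7.78 nm = 7.780×10^-9 m; h = 6.626×10^-34 J·s; c = 2.998×10^8 m/s.
E = 2.553×10^-17 J
2.553×10^-17 J × (1 eV / 1.602×10^-19 J) = 159.4 eV

159 eV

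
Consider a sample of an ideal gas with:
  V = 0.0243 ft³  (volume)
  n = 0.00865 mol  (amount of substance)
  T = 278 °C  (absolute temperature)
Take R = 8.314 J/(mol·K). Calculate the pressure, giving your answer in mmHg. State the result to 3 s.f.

P is given directly by: P = nRT/V.
V = 0.0243 ft³ = 6.881×10^-4 m³; n = 0.00865 mol; T = 278 °C = 551.1 K; R = 8.314 J/(mol·K).
P = 57603 Pa
57603 Pa × (1 mmHg / 133.3 Pa) = 432.1 mmHg

432 mmHg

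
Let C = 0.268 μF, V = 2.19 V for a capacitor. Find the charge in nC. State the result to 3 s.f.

Solving C = Q/V for Q: Q = CV.
C = 0.268 μF = 2.680×10^-7 F; V = 2.19 V.
Q = 5.869×10^-7 C
5.869×10^-7 C × (1 nC / 1.000×10^-9 C) = 586.9 nC

587 nC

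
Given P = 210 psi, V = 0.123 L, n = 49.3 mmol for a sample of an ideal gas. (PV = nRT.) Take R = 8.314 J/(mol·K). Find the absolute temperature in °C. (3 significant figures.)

From the ideal-gas law: T = PV/(nR).
P = 210 psi = 1.448×10^6 Pa; V = 0.123 L = 1.230×10^-4 m³; n = 49.3 mmol = 0.04930 mol; R = 8.314 J/(mol·K).
T = 434.5 K
434.5 K − 273.15 = 161.3 °C

161 °C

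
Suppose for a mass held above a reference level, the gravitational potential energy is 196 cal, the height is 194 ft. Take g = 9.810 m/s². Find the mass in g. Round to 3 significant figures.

Solving PE = m·g·h for m: m = PE/(g·h).
PE = 196 cal = 820.1 J; h = 194 ft = 59.13 m; g = 9.810 m/s².
m = 1.414 kg
1.414 kg × (1 g / 0.001000 kg) = 1414 g

1410 g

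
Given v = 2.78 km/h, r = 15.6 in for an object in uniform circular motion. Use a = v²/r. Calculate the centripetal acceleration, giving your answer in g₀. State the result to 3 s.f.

Directly: a = v²/r.
v = 2.78 km/h = 0.7722 m/s; r = 15.6 in = 0.3962 m.
a = 1.505 m/s²
1.505 m/s² × (1 g₀ / 9.807 m/s²) = 0.1535 g₀

0.153 g₀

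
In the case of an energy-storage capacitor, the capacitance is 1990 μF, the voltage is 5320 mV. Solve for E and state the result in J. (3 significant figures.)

E is given directly by: E = ½CV².
C = 1990 μF = 0.001990 F; V = 5320 mV = 5.320 V.
E = 0.02816 J

0.0282 J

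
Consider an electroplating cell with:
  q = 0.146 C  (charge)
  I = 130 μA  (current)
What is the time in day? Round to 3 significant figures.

Rearranging: t = q/I.
q = 0.146 C; I = 130 μA = 1.300×10^-4 A.
t = 1123 s
1123 s × (1 day / 86400 s) = 0.01300 day

0.0130 day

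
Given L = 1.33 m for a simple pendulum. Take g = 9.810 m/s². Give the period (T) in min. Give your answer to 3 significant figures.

0.0386 min

T is given directly by: T = 2π√(L/g).
L = 1.33 m; g = 9.810 m/s².
T = 2.314 s
2.314 s × (1 min / 60.00 s) = 0.03856 min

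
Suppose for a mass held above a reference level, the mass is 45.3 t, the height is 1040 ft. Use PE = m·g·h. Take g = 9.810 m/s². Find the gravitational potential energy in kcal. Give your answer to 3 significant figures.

33700 kcal

PE is given directly by: PE = mgh.
m = 45.3 t = 45300 kg; h = 1040 ft = 317.0 m; g = 9.810 m/s².
PE = 1.409×10^8 J  (the unit combination reduces to kg·m²/s² = J)
1.409×10^8 J × (1 kcal / 4184 J) = 33669 kcal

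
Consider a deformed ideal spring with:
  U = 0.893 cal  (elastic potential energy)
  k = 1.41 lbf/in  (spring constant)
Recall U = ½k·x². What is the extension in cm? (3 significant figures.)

17.4 cm

Rearranging: x = √(2U/k).
U = 0.893 cal = 3.736 J; k = 1.41 lbf/in = 246.9 N/m.
x = 0.1740 m
0.1740 m × (1 cm / 0.01000 m) = 17.40 cm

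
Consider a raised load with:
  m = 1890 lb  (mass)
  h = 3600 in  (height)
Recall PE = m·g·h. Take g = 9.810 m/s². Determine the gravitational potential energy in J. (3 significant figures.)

PE is given directly by: PE = mgh.
m = 1890 lb = 857.3 kg; h = 3600 in = 91.44 m; g = 9.810 m/s².
PE = 7.690×10^5 J  (the unit combination reduces to kg·m²/s² = J)

7.69×10^5 J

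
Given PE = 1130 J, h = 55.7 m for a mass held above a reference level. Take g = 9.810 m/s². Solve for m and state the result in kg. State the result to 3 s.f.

2.07 kg

Solving PE = m·g·h for m: m = PE/(g·h).
PE = 1130 J; h = 55.7 m; g = 9.810 m/s².
m = 2.068 kg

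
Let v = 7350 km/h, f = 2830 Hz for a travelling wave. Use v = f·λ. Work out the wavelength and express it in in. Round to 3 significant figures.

Rearranging v = f·λ for λ: λ = v/f.
v = 7350 km/h = 2042 m/s; f = 2830 Hz.
λ = 0.7214 m
0.7214 m × (1 in / 0.02540 m) = 28.40 in

28.4 in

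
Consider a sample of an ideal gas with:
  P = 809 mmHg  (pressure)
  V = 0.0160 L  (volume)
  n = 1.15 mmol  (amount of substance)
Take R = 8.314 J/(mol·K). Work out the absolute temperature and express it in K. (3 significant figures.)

From the ideal-gas law: T = PV/(nR).
P = 809 mmHg = 1.079×10^5 Pa; V = 0.0160 L = 1.600×10^-5 m³; n = 1.15 mmol = 0.001150 mol; R = 8.314 J/(mol·K).
T = 180.5 K

180 K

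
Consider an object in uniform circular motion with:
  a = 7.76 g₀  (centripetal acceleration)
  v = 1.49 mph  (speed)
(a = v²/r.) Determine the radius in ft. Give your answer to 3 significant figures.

Rearranging: r = v²/a.
a = 7.76 g₀ = 76.10 m/s²; v = 1.49 mph = 0.6661 m/s.
r = 0.005830 m
0.005830 m × (1 ft / 0.3048 m) = 0.01913 ft

0.0191 ft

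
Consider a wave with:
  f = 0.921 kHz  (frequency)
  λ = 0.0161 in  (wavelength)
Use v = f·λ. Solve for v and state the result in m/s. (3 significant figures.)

Directly: v = fλ.
f = 0.921 kHz = 921.0 Hz; λ = 0.0161 in = 4.089×10^-4 m.
v = 0.3766 m/s

0.377 m/s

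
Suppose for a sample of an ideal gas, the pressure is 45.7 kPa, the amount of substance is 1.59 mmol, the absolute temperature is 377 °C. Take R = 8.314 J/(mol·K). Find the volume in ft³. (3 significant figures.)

0.00664 ft³

From the ideal-gas law: V = nRT/P.
P = 45.7 kPa = 45700 Pa; n = 1.59 mmol = 0.001590 mol; T = 377 °C = 650.1 K; R = 8.314 J/(mol·K).
V = 1.881×10^-4 m³
1.881×10^-4 m³ × (1 ft³ / 0.02832 m³) = 0.006641 ft³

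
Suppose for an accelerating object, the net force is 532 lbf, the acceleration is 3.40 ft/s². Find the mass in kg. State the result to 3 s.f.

2280 kg

Rearranging: m = F/a.
F = 532 lbf = 2366 N; a = 3.40 ft/s² = 1.036 m/s².
m = 2284 kg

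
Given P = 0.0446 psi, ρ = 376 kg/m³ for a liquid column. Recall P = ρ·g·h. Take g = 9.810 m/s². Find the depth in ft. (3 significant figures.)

0.274 ft

Rearranging P = ρ·g·h for h: h = P/(ρ·g).
P = 0.0446 psi = 307.5 Pa; ρ = 376 kg/m³; g = 9.810 m/s².
h = 0.08337 m
0.08337 m × (1 ft / 0.3048 m) = 0.2735 ft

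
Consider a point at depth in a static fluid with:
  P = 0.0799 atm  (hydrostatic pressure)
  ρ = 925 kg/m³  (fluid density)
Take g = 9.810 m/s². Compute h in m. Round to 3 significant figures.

Solving P = ρ·g·h for h: h = P/(ρ·g).
P = 0.0799 atm = 8096 Pa; ρ = 925 kg/m³; g = 9.810 m/s².
h = 0.8922 m

0.892 m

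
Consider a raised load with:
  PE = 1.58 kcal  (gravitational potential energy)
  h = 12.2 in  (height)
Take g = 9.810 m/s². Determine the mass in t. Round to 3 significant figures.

2.17 t

Rearranging PE = m·g·h for m: m = PE/(g·h).
PE = 1.58 kcal = 6611 J; h = 12.2 in = 0.3099 m; g = 9.810 m/s².
m = 2175 kg
2175 kg × (1 t / 1000 kg) = 2.175 t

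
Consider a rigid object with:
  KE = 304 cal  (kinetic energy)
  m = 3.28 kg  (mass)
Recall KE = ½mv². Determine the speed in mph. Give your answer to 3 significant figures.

Rearranging: v = √(2·KE/m).
KE = 304 cal = 1272 J; m = 3.28 kg.
v = 27.85 m/s
27.85 m/s × (1 mph / 0.4470 m/s) = 62.30 mph

62.3 mph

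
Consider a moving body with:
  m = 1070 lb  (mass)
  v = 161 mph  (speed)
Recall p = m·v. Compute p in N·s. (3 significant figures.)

p is given directly by: p = mv.
m = 1070 lb = 485.3 kg; v = 161 mph = 71.97 m/s.
p = 34932 kg·m/s
Since 1 N·s = 1 kg·m/s, 34932 N·s.

34900 N·s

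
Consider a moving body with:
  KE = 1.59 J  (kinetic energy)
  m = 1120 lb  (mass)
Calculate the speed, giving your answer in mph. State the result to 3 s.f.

0.177 mph

Rearranging: v = √(2·KE/m).
KE = 1.59 J; m = 1120 lb = 508.0 kg.
v = 0.07912 m/s
0.07912 m/s × (1 mph / 0.4470 m/s) = 0.1770 mph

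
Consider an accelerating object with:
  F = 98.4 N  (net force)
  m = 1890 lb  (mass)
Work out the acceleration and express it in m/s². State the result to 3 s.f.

From Newton's second law: a = F/m.
F = 98.4 N; m = 1890 lb = 857.3 kg.
a = 0.1148 m/s²

0.115 m/s²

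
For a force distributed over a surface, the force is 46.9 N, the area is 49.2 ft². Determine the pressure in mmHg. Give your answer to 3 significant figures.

Directly: P = F/A.
F = 46.9 N; A = 49.2 ft² = 4.571 m².
P = 10.26 Pa
10.26 Pa × (1 mmHg / 133.3 Pa) = 0.07696 mmHg

0.0770 mmHg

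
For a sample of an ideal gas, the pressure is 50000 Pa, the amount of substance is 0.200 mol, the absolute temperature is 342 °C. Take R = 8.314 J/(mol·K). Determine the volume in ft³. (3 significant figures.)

From the ideal-gas law: V = nRT/P.
P = 50000 Pa; n = 0.200 mol; T = 342 °C = 615.1 K; R = 8.314 J/(mol·K).
V = 0.02046 m³
0.02046 m³ × (1 ft³ / 0.02832 m³) = 0.7224 ft³

0.722 ft³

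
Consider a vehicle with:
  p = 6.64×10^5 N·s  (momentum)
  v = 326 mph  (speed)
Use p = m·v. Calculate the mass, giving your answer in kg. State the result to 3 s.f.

Solving p = m·v for m: m = p/v.
p = 6.64×10^5 N·s = 6.640×10^5 kg·m/s; v = 326 mph = 145.7 m/s.
m = 4556 kg

4560 kg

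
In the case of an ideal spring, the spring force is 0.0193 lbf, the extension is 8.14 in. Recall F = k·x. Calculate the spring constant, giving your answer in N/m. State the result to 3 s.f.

0.415 N/m

Rearranging: k = F/x.
F = 0.0193 lbf = 0.08585 N; x = 8.14 in = 0.2068 m.
k = 0.4152 N/m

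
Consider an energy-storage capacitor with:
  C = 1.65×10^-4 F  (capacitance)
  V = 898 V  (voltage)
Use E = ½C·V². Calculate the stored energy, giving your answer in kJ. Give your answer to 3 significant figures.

0.0665 kJ

E is given directly by: E = ½CV².
C = 1.65×10^-4 F; V = 898 V.
E = 66.53 J  (the unit combination reduces to kg·m²/s² = J)
66.53 J × (1 kJ / 1000 J) = 0.06653 kJ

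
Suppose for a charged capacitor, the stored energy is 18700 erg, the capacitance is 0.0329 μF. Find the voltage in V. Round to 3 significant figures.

337 V

Rearranging E = ½C·V² for V: V = √(2E/C).
E = 18700 erg = 0.001870 J; C = 0.0329 μF = 3.290×10^-8 F.
V = 337.2 V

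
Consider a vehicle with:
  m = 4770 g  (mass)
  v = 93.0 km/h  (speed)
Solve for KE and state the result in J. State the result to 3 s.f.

1590 J

KE is given directly by: KE = ½mv².
m = 4770 g = 4.770 kg; v = 93.0 km/h = 25.83 m/s.
KE = 1592 J  (the unit combination reduces to kg·m²/s² = J)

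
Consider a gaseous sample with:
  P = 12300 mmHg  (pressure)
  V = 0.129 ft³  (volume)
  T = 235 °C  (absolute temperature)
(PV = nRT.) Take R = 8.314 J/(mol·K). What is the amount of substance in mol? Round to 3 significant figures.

Rearranging: n = PV/(RT).
P = 12300 mmHg = 1.640×10^6 Pa; V = 0.129 ft³ = 0.003653 m³; T = 235 °C = 508.1 K; R = 8.314 J/(mol·K).
n = 1.418 mol

1.42 mol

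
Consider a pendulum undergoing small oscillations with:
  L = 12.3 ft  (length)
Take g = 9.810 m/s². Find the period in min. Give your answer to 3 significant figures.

0.0647 min

T is given directly by: T = 2π√(L/g).
L = 12.3 ft = 3.749 m; g = 9.810 m/s².
T = 3.884 s
3.884 s × (1 min / 60.00 s) = 0.06474 min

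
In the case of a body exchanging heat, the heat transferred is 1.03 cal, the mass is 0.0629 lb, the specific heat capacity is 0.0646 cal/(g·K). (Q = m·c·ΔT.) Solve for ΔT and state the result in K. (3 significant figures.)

0.559 K

Rearranging Q = m·c·ΔT for ΔT: ΔT = Q/(m·c).
Q = 1.03 cal = 4.310 J; m = 0.0629 lb = 0.02853 kg; c = 0.0646 cal/(g·K) = 270.3 J/(kg·K).
ΔT = 0.5588 K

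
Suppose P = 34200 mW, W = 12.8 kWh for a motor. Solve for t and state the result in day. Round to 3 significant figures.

15.6 day

Solving P = W/t for t: t = W/P.
P = 34200 mW = 34.20 W; W = 12.8 kWh = 4.608×10^7 J.
t = 1.347×10^6 s
1.347×10^6 s × (1 day / 86400 s) = 15.59 day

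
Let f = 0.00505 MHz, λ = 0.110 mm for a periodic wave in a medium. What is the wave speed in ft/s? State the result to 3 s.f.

1.82 ft/s

Directly: v = fλ.
f = 0.00505 MHz = 5050 Hz; λ = 0.110 mm = 1.100×10^-4 m.
v = 0.5555 m/s
0.5555 m/s × (1 ft/s / 0.3048 m/s) = 1.823 ft/s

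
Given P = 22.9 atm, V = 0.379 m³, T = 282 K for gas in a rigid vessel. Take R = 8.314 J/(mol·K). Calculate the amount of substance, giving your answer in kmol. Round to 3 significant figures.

Rearranging: n = PV/(RT).
P = 22.9 atm = 2.320×10^6 Pa; V = 0.379 m³; T = 282 K; R = 8.314 J/(mol·K).
n = 375.1 mol
375.1 mol × (1 kmol / 1000 mol) = 0.3751 kmol

0.375 kmol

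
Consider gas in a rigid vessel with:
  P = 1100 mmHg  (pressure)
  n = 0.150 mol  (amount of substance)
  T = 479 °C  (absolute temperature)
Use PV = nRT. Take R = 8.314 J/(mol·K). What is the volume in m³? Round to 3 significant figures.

From the ideal-gas law: V = nRT/P.
P = 1100 mmHg = 1.467×10^5 Pa; n = 0.150 mol; T = 479 °C = 752.1 K; R = 8.314 J/(mol·K).
V = 0.006396 m³

0.00640 m³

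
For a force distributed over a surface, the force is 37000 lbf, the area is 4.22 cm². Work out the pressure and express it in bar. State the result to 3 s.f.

P is given directly by: P = F/A.
F = 37000 lbf = 1.646×10^5 N; A = 4.22 cm² = 4.220×10^-4 m².
P = 3.900×10^8 Pa  (the unit combination reduces to kg/(m·s²) = Pa)
3.900×10^8 Pa × (1 bar / 1.000×10^5 Pa) = 3900 bar

3900 bar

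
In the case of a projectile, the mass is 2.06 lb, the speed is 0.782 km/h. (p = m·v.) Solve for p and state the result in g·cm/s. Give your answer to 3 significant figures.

p is given directly by: p = mv.
m = 2.06 lb = 0.9344 kg; v = 0.782 km/h = 0.2172 m/s.
p = 0.2030 kg·m/s  (the unit combination reduces to kg·m/s = kg·m/s)
0.2030 kg·m/s × (1 g·cm/s / 1.000×10^-5 kg·m/s) = 20297 g·cm/s

20300 g·cm/s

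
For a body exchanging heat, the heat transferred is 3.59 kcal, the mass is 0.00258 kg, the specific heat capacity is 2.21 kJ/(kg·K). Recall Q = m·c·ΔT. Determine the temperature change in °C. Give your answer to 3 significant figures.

2630 °C

Rearranging: ΔT = Q/(m·c).
Q = 3.59 kcal = 15021 J; m = 0.00258 kg; c = 2.21 kJ/(kg·K) = 2210 J/(kg·K).
ΔT = 2634 K
Since 1 °C = 1 K, 2634 °C.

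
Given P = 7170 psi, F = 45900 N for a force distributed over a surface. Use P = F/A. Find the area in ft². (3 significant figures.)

Solving P = F/A for A: A = F/P.
P = 7170 psi = 4.944×10^7 Pa; F = 45900 N.
A = 9.285×10^-4 m²
9.285×10^-4 m² × (1 ft² / 0.09290 m²) = 0.009994 ft²

0.00999 ft²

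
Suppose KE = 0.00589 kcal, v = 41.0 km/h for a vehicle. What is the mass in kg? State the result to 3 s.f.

0.380 kg

Rearranging: m = 2·KE/v².
KE = 0.00589 kcal = 24.64 J; v = 41.0 km/h = 11.39 m/s.
m = 0.3800 kg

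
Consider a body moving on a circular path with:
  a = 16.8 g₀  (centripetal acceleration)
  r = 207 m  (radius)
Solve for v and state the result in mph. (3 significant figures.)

413 mph

Rearranging a = v²/r for v: v = √(a·r).
a = 16.8 g₀ = 164.8 m/s²; r = 207 m.
v = 184.7 m/s
184.7 m/s × (1 mph / 0.4470 m/s) = 413.1 mph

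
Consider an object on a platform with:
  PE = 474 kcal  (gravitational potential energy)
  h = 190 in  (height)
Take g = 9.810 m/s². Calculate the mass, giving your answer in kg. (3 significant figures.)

Solving PE = m·g·h for m: m = PE/(g·h).
PE = 474 kcal = 1.983×10^6 J; h = 190 in = 4.826 m; g = 9.810 m/s².
m = 41890 kg

41900 kg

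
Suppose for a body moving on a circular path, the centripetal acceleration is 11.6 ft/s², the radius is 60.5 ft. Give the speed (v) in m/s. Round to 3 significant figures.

8.07 m/s

Solving a = v²/r for v: v = √(a·r).
a = 11.6 ft/s² = 3.536 m/s²; r = 60.5 ft = 18.44 m.
v = 8.075 m/s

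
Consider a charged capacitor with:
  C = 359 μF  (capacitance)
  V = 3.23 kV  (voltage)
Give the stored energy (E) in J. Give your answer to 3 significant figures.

Directly: E = ½CV².
C = 359 μF = 3.590×10^-4 F; V = 3.23 kV = 3230 V.
E = 1873 J  (the unit combination reduces to kg·m²/s² = J)

1870 J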